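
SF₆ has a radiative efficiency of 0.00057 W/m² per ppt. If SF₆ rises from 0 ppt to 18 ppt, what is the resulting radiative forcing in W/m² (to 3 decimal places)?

SF₆: ΔF = 0.00057 × (18 − 0) = 0.00057 × 18 = 0.0103 W/m².

ΔF = 0.010 W/m²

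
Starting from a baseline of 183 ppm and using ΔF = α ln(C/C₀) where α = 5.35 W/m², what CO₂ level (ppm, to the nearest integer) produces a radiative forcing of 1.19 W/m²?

Set 5.35 ln(C/183) = 1.19, so ln(C/183) = 1.19/5.35 = 0.22243.
Then C/183 = e^0.22243 = 1.24911, giving C = 183 × 1.24911 = 228.59 ppm.

C ≈ 229 ppm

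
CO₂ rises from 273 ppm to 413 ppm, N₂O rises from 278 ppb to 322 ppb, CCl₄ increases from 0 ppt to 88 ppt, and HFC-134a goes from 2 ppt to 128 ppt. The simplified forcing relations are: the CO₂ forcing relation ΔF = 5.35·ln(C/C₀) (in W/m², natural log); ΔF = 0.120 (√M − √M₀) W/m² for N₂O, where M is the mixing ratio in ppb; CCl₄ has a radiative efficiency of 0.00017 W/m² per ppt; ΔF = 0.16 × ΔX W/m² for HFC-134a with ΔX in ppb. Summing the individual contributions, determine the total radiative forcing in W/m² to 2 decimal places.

CO₂: 5.35 × ln(413/273) = 5.35 × ln(1.51282) = 5.35 × 0.41398 = 2.2148 W/m².
N₂O: 0.120 × (√322 − √278) = 0.120 × (17.9444 − 16.6733) = 0.120 × 1.2711 = 0.1525 W/m².
CCl₄: ΔF = 0.00017 × (88 − 0) = 0.00017 × 88 = 0.0150 W/m².
HFC-134a: Δ = 128 − 2 = 126 ppt = 0.126 ppb; ΔF = 0.16 × 0.126 = 0.0202 W/m².
Total ΔF = 2.2148 + 0.1525 + 0.0150 + 0.0202 = 2.4025 W/m².

ΔF = 2.40 W/m²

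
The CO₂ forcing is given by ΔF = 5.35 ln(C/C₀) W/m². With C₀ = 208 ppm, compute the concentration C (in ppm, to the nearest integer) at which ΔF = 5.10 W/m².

Set 5.35 ln(C/208) = 5.10, so ln(C/208) = 5.10/5.35 = 0.95327.
Then C/208 = e^0.95327 = 2.59418, giving C = 208 × 2.59418 = 539.59 ppm.

C ≈ 540 ppm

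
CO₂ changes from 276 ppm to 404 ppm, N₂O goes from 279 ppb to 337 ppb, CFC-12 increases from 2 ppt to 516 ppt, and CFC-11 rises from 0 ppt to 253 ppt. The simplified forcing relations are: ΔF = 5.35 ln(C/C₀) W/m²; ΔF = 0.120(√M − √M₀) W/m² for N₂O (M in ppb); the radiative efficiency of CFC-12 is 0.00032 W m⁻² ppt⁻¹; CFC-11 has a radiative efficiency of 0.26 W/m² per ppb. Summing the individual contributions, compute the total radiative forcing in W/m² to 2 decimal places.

ΔF = 2.47 W/m²

CO₂: 5.35 × ln(404/276) = 5.35 × ln(1.46377) = 5.35 × 0.38102 = 2.0385 W/m².
N₂O: 0.120 × (√337 − √279) = 0.120 × (18.3576 − 16.7033) = 0.120 × 1.6543 = 0.1985 W/m².
CFC-12: ΔF = 0.00032 × (516 − 2) = 0.00032 × 514 = 0.1645 W/m².
CFC-11: Δ = 253 − 0 = 253 ppt = 0.253 ppb; ΔF = 0.26 × 0.253 = 0.0658 W/m².
Total ΔF = 2.0385 + 0.1985 + 0.1645 + 0.0658 = 2.4673 W/m².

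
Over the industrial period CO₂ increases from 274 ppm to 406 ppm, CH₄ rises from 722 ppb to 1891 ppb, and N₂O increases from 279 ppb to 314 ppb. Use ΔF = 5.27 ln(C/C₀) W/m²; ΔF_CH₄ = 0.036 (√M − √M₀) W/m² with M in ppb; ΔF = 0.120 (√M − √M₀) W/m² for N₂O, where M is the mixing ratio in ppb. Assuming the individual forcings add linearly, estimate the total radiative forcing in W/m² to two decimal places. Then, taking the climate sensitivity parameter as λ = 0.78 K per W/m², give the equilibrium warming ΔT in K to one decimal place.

ΔF = 2.79 W/m²; ΔT = 2.2 K

CO₂: 5.27 × ln(406/274) = 5.27 × ln(1.48175) = 5.27 × 0.39322 = 2.0723 W/m².
CH₄: 0.036 × (√1891 − √722) = 0.036 × (43.4856 − 26.8701) = 0.036 × 16.6155 = 0.5982 W/m².
N₂O: 0.120 × (√314 − √279) = 0.120 × (17.7200 − 16.7033) = 0.120 × 1.0167 = 0.1220 W/m².
Total ΔF = 2.0723 + 0.5982 + 0.1220 = 2.7925 W/m².
ΔT = λ ΔF = 0.78 × 2.79 = 2.1762 K.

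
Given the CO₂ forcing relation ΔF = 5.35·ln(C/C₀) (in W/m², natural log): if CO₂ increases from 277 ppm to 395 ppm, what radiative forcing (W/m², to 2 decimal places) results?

ΔF = 1.90 W/m²

CO₂: 5.35 × ln(395/277) = 5.35 × ln(1.42599) = 5.35 × 0.35487 = 1.8986 W/m².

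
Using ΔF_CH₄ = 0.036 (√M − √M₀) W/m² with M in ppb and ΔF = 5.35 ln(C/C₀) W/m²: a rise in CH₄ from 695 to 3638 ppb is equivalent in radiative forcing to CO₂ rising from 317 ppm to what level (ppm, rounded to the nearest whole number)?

CH₄ forcing: 0.036 × (√3638 − √695) = 0.036 × (60.3158 − 26.3629) = 0.036 × 33.9529 = 1.22230 W/m².
Set 5.35 ln(C/317) = 1.22230: ln(C/317) = 1.22230/5.35 = 0.22847, so C = 317 × e^0.22847 = 317 × 1.25668 = 398.37 ppm.

C ≈ 398 ppm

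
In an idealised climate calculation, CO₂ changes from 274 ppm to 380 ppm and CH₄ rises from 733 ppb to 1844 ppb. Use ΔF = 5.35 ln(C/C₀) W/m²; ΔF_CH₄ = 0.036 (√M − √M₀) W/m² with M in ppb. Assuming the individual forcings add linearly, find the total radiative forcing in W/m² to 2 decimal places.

ΔF = 2.32 W/m²

CO₂: 5.35 × ln(380/274) = 5.35 × ln(1.38686) = 5.35 × 0.32704 = 1.7497 W/m².
CH₄: 0.036 × (√1844 − √733) = 0.036 × (42.9418 − 27.0740) = 0.036 × 15.8678 = 0.5712 W/m².
Total ΔF = 1.7497 + 0.5712 = 2.3209 W/m².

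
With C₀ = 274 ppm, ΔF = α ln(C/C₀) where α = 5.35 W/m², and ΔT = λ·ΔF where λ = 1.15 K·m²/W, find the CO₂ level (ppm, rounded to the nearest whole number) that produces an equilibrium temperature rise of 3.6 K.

Required forcing: ΔF = ΔT/λ = 3.6/1.15 = 3.1304 W/m².
Then ln(C/274) = ΔF/5.35 = 3.1304/5.35 = 0.58512.
So C = 274 × e^0.58512 = 274 × 1.79521 = 491.89 ppm.

C ≈ 492 ppm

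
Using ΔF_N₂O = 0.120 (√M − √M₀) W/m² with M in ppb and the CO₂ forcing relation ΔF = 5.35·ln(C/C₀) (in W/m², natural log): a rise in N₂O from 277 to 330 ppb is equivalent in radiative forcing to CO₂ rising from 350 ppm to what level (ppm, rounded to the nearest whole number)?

C ≈ 362 ppm

N₂O forcing: 0.120 × (√330 − √277) = 0.120 × (18.1659 − 16.6433) = 0.120 × 1.5226 = 0.18271 W/m².
Set 5.35 ln(C/350) = 0.18271: ln(C/350) = 0.18271/5.35 = 0.03415, so C = 350 × e^0.03415 = 350 × 1.03474 = 362.16 ppm.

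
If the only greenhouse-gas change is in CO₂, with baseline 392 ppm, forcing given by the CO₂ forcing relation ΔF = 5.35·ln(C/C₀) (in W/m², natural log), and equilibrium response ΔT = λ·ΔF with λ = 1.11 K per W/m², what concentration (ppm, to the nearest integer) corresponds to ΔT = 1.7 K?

C ≈ 522 ppm

Required forcing: ΔF = ΔT/λ = 1.7/1.11 = 1.5315 W/m².
Then ln(C/392) = ΔF/5.35 = 1.5315/5.35 = 0.28626.
So C = 392 × e^0.28626 = 392 × 1.33144 = 521.92 ppm.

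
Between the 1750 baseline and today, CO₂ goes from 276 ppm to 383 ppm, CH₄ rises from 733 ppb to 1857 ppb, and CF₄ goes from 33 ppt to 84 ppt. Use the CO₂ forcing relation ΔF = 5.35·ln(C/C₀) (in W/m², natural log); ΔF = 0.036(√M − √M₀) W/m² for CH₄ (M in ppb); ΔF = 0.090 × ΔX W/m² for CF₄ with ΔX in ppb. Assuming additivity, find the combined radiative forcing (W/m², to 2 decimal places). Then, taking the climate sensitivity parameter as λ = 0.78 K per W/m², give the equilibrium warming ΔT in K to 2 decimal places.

ΔF = 2.33 W/m²; ΔT = 1.82 K

CO₂: 5.35 × ln(383/276) = 5.35 × ln(1.38768) = 5.35 × 0.32763 = 1.7528 W/m².
CH₄: 0.036 × (√1857 − √733) = 0.036 × (43.0929 − 27.0740) = 0.036 × 16.0189 = 0.5767 W/m².
CF₄: Δ = 84 − 33 = 51 ppt = 0.051 ppb; ΔF = 0.090 × 0.051 = 0.0046 W/m².
Total ΔF = 1.7528 + 0.5767 + 0.0046 = 2.3341 W/m².
ΔT = λ ΔF = 0.78 × 2.33 = 1.8174 K.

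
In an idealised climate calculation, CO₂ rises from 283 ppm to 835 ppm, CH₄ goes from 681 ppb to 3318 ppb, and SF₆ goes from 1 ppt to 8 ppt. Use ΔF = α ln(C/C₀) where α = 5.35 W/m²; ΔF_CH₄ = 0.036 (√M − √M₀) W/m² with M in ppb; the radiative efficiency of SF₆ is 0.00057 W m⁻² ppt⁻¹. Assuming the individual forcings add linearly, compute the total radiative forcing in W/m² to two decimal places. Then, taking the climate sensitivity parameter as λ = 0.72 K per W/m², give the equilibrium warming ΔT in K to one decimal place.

ΔF = 6.93 W/m²; ΔT = 5.0 K

CO₂: 5.35 × ln(835/283) = 5.35 × ln(2.95053) = 5.35 × 1.08198 = 5.7886 W/m².
CH₄: 0.036 × (√3318 − √681) = 0.036 × (57.6021 − 26.0960) = 0.036 × 31.5061 = 1.1342 W/m².
SF₆: ΔF = 0.00057 × (8 − 1) = 0.00057 × 7 = 0.0040 W/m².
Total ΔF = 5.7886 + 1.1342 + 0.0040 = 6.9268 W/m².
ΔT = λ ΔF = 0.72 × 6.93 = 4.9896 K.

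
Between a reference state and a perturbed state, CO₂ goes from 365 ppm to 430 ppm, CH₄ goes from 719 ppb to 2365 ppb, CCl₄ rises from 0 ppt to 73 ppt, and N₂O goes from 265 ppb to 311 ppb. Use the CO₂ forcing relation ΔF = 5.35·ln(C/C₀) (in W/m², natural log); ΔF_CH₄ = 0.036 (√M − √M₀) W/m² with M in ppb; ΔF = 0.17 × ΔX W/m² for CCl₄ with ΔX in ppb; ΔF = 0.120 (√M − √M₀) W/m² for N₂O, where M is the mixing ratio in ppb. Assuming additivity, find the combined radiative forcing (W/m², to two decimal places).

ΔF = 1.84 W/m²

CO₂: 5.35 × ln(430/365) = 5.35 × ln(1.17808) = 5.35 × 0.16389 = 0.8768 W/m².
CH₄: 0.036 × (√2365 − √719) = 0.036 × (48.6313 − 26.8142) = 0.036 × 21.8171 = 0.7854 W/m².
CCl₄: Δ = 73 − 0 = 73 ppt = 0.073 ppb; ΔF = 0.17 × 0.073 = 0.0124 W/m².
N₂O: 0.120 × (√311 − √265) = 0.120 × (17.6352 − 16.2788) = 0.120 × 1.3564 = 0.1628 W/m².
Total ΔF = 0.8768 + 0.7854 + 0.0124 + 0.1628 = 1.8374 W/m².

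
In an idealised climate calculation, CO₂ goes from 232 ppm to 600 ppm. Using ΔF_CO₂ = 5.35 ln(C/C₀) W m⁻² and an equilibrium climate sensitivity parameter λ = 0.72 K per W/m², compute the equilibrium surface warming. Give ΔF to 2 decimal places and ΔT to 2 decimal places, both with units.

CO₂: 5.35 × ln(600/232) = 5.35 × ln(2.58621) = 5.35 × 0.95019 = 5.0835 W/m².
ΔT = λ ΔF = 0.72 × 5.08 = 3.6576 K.

ΔF = 5.08 W/m²; ΔT = 3.66 K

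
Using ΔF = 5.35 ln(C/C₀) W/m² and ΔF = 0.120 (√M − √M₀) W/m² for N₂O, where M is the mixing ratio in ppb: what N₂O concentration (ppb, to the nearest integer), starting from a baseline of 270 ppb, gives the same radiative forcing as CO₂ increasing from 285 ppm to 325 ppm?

M ≈ 497 ppb

CO₂ forcing: 5.35 × ln(325/285) = 5.35 × 0.131336 = 0.70265 W/m².
Set 0.120(√M − √270) = 0.70265: √M = 0.70265/0.120 + √270 = 5.8554 + 16.4317 = 22.2871.
M = (22.2871)² = 496.71 ppb.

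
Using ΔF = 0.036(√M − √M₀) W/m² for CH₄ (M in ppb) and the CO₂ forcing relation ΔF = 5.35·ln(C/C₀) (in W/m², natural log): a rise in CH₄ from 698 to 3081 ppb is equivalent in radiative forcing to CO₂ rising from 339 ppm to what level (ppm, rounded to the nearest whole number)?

CH₄ forcing: 0.036 × (√3081 − √698) = 0.036 × (55.5068 − 26.4197) = 0.036 × 29.0871 = 1.04714 W/m².
Set 5.35 ln(C/339) = 1.04714: ln(C/339) = 1.04714/5.35 = 0.19573, so C = 339 × e^0.19573 = 339 × 1.21620 = 412.29 ppm.

C ≈ 412 ppm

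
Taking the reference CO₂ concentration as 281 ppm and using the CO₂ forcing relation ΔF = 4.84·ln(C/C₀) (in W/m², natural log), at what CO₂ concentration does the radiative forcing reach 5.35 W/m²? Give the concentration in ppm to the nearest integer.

Set 4.84 ln(C/281) = 5.35, so ln(C/281) = 5.35/4.84 = 1.10537.
Then C/281 = e^1.10537 = 3.02034, giving C = 281 × 3.02034 = 848.72 ppm.

C ≈ 849 ppm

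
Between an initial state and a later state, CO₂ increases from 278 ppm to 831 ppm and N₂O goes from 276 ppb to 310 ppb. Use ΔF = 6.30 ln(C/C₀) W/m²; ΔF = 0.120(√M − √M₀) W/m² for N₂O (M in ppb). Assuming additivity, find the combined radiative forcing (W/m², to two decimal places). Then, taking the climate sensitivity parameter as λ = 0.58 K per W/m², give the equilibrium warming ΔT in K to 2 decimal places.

CO₂: 6.30 × ln(831/278) = 6.30 × ln(2.98921) = 6.30 × 1.09501 = 6.8986 W/m².
N₂O: 0.120 × (√310 − √276) = 0.120 × (17.6068 − 16.6132) = 0.120 × 0.9936 = 0.1192 W/m².
Total ΔF = 6.8986 + 0.1192 = 7.0178 W/m².
ΔT = λ ΔF = 0.58 × 7.02 = 4.0716 K.

ΔF = 7.02 W/m²; ΔT = 4.07 K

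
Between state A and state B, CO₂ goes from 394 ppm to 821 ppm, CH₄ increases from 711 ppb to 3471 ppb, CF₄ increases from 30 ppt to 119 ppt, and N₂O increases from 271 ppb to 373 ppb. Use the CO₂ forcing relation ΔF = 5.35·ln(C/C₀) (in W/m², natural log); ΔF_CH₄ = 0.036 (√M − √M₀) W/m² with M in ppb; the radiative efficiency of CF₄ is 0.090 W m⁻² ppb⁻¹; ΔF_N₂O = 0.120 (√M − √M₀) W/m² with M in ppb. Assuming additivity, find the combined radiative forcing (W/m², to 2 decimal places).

CO₂: 5.35 × ln(821/394) = 5.35 × ln(2.08376) = 5.35 × 0.73417 = 3.9278 W/m².
CH₄: 0.036 × (√3471 − √711) = 0.036 × (58.9152 − 26.6646) = 0.036 × 32.2506 = 1.1610 W/m².
CF₄: Δ = 119 − 30 = 89 ppt = 0.089 ppb; ΔF = 0.090 × 0.089 = 0.0080 W/m².
N₂O: 0.120 × (√373 − √271) = 0.120 × (19.3132 − 16.4621) = 0.120 × 2.8511 = 0.3421 W/m².
Total ΔF = 3.9278 + 1.1610 + 0.0080 + 0.3421 = 5.4389 W/m².

ΔF = 5.44 W/m²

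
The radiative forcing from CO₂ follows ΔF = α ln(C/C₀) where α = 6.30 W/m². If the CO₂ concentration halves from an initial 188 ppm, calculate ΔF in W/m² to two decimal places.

ΔF = 6.30 × ln(0.5) = 6.30 × -0.69315 = -4.3668 W/m².

ΔF = -4.37 W/m²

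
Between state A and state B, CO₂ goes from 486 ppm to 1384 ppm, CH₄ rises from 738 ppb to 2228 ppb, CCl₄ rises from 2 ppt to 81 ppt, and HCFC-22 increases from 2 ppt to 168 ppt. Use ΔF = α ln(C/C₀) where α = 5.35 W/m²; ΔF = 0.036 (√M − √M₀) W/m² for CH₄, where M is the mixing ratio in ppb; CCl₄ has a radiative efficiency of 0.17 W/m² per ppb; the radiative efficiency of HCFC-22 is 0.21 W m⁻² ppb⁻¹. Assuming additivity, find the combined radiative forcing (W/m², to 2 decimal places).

ΔF = 6.37 W/m²

CO₂: 5.35 × ln(1384/486) = 5.35 × ln(2.84774) = 5.35 × 1.04653 = 5.5989 W/m².
CH₄: 0.036 × (√2228 − √738) = 0.036 × (47.2017 − 27.1662) = 0.036 × 20.0355 = 0.7213 W/m².
CCl₄: Δ = 81 − 2 = 79 ppt = 0.079 ppb; ΔF = 0.17 × 0.079 = 0.0134 W/m².
HCFC-22: Δ = 168 − 2 = 166 ppt = 0.166 ppb; ΔF = 0.21 × 0.166 = 0.0349 W/m².
Total ΔF = 5.5989 + 0.7213 + 0.0134 + 0.0349 = 6.3685 W/m².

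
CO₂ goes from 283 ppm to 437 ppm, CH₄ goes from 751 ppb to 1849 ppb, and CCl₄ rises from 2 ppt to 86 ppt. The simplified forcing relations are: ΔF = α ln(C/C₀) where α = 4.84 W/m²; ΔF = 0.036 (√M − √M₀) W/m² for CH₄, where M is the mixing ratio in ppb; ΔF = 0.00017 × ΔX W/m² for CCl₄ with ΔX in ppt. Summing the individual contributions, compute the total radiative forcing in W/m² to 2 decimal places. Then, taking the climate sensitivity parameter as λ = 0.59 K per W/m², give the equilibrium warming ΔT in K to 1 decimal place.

ΔF = 2.68 W/m²; ΔT = 1.6 K

CO₂: 4.84 × ln(437/283) = 4.84 × ln(1.54417) = 4.84 × 0.43449 = 2.1029 W/m².
CH₄: 0.036 × (√1849 − √751) = 0.036 × (43.0000 − 27.4044) = 0.036 × 15.5956 = 0.5614 W/m².
CCl₄: ΔF = 0.00017 × (86 − 2) = 0.00017 × 84 = 0.0143 W/m².
Total ΔF = 2.1029 + 0.5614 + 0.0143 = 2.6786 W/m².
ΔT = λ ΔF = 0.59 × 2.68 = 1.5812 K.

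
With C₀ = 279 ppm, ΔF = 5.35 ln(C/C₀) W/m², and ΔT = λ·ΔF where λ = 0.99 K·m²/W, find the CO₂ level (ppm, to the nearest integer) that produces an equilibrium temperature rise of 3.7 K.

C ≈ 561 ppm

Required forcing: ΔF = ΔT/λ = 3.7/0.99 = 3.7374 W/m².
Then ln(C/279) = ΔF/5.35 = 3.7374/5.35 = 0.69858.
So C = 279 × e^0.69858 = 279 × 2.01090 = 561.04 ppm.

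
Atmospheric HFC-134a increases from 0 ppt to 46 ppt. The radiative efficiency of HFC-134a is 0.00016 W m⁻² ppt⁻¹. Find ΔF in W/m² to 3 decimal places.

HFC-134a: ΔF = 0.00016 × (46 − 0) = 0.00016 × 46 = 0.0074 W/m².

ΔF = 0.007 W/m²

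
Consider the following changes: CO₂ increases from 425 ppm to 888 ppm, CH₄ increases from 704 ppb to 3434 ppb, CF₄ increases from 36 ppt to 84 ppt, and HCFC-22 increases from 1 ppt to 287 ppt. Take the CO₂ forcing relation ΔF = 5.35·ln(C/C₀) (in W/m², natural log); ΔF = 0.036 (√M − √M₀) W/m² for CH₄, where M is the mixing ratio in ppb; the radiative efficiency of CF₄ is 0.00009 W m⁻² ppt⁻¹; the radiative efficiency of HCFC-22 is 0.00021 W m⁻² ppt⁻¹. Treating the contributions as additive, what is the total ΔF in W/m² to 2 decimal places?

ΔF = 5.16 W/m²

CO₂: 5.35 × ln(888/425) = 5.35 × ln(2.08941) = 5.35 × 0.73688 = 3.9423 W/m².
CH₄: 0.036 × (√3434 − √704) = 0.036 × (58.6003 − 26.5330) = 0.036 × 32.0673 = 1.1544 W/m².
CF₄: ΔF = 0.00009 × (84 − 36) = 0.00009 × 48 = 0.0043 W/m².
HCFC-22: ΔF = 0.00021 × (287 − 1) = 0.00021 × 286 = 0.0601 W/m².
Total ΔF = 3.9423 + 1.1544 + 0.0043 + 0.0601 = 5.1611 W/m².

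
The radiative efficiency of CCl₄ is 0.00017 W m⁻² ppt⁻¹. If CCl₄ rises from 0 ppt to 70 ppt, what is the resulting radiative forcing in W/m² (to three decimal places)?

CCl₄: ΔF = 0.00017 × (70 − 0) = 0.00017 × 70 = 0.0119 W/m².

ΔF = 0.012 W/m²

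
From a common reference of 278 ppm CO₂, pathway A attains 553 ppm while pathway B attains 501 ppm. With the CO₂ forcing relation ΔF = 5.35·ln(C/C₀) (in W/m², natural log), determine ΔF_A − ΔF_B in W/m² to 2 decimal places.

ΔF_A = 5.35 ln(553/278) = 5.35 × 0.68774 = 3.6794 W/m².
ΔF_B = 5.35 ln(501/278) = 5.35 × 0.58898 = 3.1510 W/m².
Difference: 3.6794 − 3.1510 = 0.5284 W/m².

ΔF_A − ΔF_B = 0.53 W/m²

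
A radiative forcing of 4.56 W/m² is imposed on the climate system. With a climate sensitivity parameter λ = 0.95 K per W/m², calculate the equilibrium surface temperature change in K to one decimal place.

ΔT = λ ΔF = 0.95 × 4.56 = 4.3320 K.

ΔT = 4.3 K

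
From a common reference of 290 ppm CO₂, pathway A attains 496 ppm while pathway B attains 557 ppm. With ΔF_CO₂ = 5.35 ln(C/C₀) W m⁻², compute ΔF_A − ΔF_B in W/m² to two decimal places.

ΔF_A = 5.35 ln(496/290) = 5.35 × 0.53670 = 2.8713 W/m².
ΔF_B = 5.35 ln(557/290) = 5.35 × 0.65268 = 3.4918 W/m².
Difference: 2.8713 − 3.4918 = -0.6205 W/m².
(Equivalently, ΔF_A − ΔF_B = 5.35 ln(496/557) = 5.35 × -0.11599 = -0.6205 W/m².)

ΔF_A − ΔF_B = -0.62 W/m²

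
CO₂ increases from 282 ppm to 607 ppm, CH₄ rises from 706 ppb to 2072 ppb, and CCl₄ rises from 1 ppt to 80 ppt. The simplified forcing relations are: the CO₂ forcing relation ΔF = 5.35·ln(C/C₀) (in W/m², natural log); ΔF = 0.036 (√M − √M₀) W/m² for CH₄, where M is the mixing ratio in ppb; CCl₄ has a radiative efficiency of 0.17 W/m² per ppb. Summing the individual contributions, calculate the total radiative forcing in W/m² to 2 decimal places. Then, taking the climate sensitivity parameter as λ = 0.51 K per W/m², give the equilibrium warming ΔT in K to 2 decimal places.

CO₂: 5.35 × ln(607/282) = 5.35 × ln(2.15248) = 5.35 × 0.76662 = 4.1014 W/m².
CH₄: 0.036 × (√2072 − √706) = 0.036 × (45.5192 − 26.5707) = 0.036 × 18.9485 = 0.6821 W/m².
CCl₄: Δ = 80 − 1 = 79 ppt = 0.079 ppb; ΔF = 0.17 × 0.079 = 0.0134 W/m².
Total ΔF = 4.1014 + 0.6821 + 0.0134 = 4.7969 W/m².
ΔT = λ ΔF = 0.51 × 4.80 = 2.4480 K.

ΔF = 4.80 W/m²; ΔT = 2.45 K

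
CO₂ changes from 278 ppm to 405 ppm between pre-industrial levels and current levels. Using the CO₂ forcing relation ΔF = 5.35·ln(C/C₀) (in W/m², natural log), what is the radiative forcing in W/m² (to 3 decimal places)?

ΔF = 2.013 W/m²

CO₂ absorption bands are partially saturated, so forcing scales with the logarithm of the concentration ratio.
CO₂: 5.35 × ln(405/278) = 5.35 × ln(1.45683) = 5.35 × 0.37626 = 2.0130 W/m².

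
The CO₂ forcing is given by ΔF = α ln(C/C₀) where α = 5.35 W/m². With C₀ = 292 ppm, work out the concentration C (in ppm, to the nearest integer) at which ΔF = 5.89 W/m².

C ≈ 878 ppm

Set 5.35 ln(C/292) = 5.89, so ln(C/292) = 5.89/5.35 = 1.10093.
Then C/292 = e^1.10093 = 3.00696, giving C = 292 × 3.00696 = 878.03 ppm.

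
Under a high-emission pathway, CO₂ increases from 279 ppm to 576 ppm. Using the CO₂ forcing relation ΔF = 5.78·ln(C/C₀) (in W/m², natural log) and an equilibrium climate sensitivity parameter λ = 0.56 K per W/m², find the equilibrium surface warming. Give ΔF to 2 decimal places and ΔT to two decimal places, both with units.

ΔF = 4.19 W/m²; ΔT = 2.35 K

CO₂: 5.78 × ln(576/279) = 5.78 × ln(2.06452) = 5.78 × 0.72490 = 4.1899 W/m².
ΔT = λ ΔF = 0.56 × 4.19 = 2.3464 K.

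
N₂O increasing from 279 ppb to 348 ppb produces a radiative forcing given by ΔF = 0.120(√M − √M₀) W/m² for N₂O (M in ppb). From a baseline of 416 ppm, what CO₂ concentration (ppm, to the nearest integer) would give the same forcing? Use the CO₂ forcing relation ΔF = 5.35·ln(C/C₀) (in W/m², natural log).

C ≈ 435 ppm

N₂O forcing: 0.120 × (√348 − √279) = 0.120 × (18.6548 − 16.7033) = 0.120 × 1.9515 = 0.23418 W/m².
Set 5.35 ln(C/416) = 0.23418: ln(C/416) = 0.23418/5.35 = 0.04377, so C = 416 × e^0.04377 = 416 × 1.04474 = 434.61 ppm.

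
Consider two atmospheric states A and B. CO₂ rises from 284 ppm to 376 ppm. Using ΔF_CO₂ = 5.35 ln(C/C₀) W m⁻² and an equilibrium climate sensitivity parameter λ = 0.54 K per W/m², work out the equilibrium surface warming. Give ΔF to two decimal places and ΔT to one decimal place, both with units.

CO₂: 5.35 × ln(376/284) = 5.35 × ln(1.32394) = 5.35 × 0.28061 = 1.5013 W/m².
ΔT = λ ΔF = 0.54 × 1.50 = 0.8100 K.

ΔF = 1.50 W/m²; ΔT = 0.8 K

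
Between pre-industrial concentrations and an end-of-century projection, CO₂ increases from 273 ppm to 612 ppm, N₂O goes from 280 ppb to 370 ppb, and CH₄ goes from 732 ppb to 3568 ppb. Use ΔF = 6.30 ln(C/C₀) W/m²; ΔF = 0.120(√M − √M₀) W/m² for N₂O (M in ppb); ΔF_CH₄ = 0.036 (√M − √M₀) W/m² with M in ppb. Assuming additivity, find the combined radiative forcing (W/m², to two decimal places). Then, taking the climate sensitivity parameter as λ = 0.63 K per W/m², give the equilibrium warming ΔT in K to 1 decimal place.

CO₂: 6.30 × ln(612/273) = 6.30 × ln(2.24176) = 6.30 × 0.80726 = 5.0857 W/m².
N₂O: 0.120 × (√370 − √280) = 0.120 × (19.2354 − 16.7332) = 0.120 × 2.5022 = 0.3003 W/m².
CH₄: 0.036 × (√3568 − √732) = 0.036 × (59.7327 − 27.0555) = 0.036 × 32.6772 = 1.1764 W/m².
Total ΔF = 5.0857 + 0.3003 + 1.1764 = 6.5624 W/m².
ΔT = λ ΔF = 0.63 × 6.56 = 4.1328 K.

ΔF = 6.56 W/m²; ΔT = 4.1 K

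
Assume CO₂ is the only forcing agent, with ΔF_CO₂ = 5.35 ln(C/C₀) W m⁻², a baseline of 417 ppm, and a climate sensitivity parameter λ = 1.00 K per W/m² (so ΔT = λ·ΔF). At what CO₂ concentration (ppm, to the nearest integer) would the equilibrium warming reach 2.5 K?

Required forcing: ΔF = ΔT/λ = 2.5/1.00 = 2.5000 W/m².
Then ln(C/417) = ΔF/5.35 = 2.5000/5.35 = 0.46729.
So C = 417 × e^0.46729 = 417 × 1.59566 = 665.39 ppm.

C ≈ 665 ppm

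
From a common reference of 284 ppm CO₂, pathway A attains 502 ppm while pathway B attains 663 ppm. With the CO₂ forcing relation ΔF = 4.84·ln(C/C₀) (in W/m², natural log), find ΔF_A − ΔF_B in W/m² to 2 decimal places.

ΔF_A − ΔF_B = -1.35 W/m²

ΔF_A = 4.84 ln(502/284) = 4.84 × 0.56963 = 2.7570 W/m².
ΔF_B = 4.84 ln(663/284) = 4.84 × 0.84780 = 4.1034 W/m².
Difference: 2.7570 − 4.1034 = -1.3464 W/m².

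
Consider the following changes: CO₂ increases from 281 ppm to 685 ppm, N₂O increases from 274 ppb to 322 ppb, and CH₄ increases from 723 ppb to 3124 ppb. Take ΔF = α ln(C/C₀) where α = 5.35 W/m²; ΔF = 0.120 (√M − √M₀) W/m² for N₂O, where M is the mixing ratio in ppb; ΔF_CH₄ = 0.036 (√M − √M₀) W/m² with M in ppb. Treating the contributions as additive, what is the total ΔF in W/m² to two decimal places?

ΔF = 5.98 W/m²

CO₂: 5.35 × ln(685/281) = 5.35 × ln(2.43772) = 5.35 × 0.89106 = 4.7672 W/m².
N₂O: 0.120 × (√322 − √274) = 0.120 × (17.9444 − 16.5529) = 0.120 × 1.3915 = 0.1670 W/m².
CH₄: 0.036 × (√3124 − √723) = 0.036 × (55.8928 − 26.8887) = 0.036 × 29.0041 = 1.0441 W/m².
Total ΔF = 4.7672 + 0.1670 + 1.0441 = 5.9783 W/m².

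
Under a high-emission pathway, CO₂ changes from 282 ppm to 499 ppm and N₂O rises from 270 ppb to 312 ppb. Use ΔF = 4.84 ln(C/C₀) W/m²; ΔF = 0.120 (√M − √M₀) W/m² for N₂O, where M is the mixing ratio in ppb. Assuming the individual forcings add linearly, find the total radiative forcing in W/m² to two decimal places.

CO₂: 4.84 × ln(499/282) = 4.84 × ln(1.76950) = 4.84 × 0.57070 = 2.7622 W/m².
N₂O: 0.120 × (√312 − √270) = 0.120 × (17.6635 − 16.4317) = 0.120 × 1.2318 = 0.1478 W/m².
Total ΔF = 2.7622 + 0.1478 = 2.9100 W/m².

ΔF = 2.91 W/m²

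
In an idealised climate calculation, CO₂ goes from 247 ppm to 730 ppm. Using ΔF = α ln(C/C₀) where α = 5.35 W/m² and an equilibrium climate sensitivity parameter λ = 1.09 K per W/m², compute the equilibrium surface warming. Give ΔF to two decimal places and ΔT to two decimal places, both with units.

CO₂: 5.35 × ln(730/247) = 5.35 × ln(2.95547) = 5.35 × 1.08366 = 5.7976 W/m².
ΔT = λ ΔF = 1.09 × 5.80 = 6.3220 K.

ΔF = 5.80 W/m²; ΔT = 6.32 K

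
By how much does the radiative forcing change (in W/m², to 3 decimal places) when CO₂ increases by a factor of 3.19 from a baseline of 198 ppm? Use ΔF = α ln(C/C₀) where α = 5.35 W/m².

Because the forcing depends only on the ratio C/C₀, the initial concentration does not enter.
ΔF = 5.35 × ln(3.19) = 5.35 × 1.16002 = 6.2061 W/m².

ΔF = 6.206 W/m²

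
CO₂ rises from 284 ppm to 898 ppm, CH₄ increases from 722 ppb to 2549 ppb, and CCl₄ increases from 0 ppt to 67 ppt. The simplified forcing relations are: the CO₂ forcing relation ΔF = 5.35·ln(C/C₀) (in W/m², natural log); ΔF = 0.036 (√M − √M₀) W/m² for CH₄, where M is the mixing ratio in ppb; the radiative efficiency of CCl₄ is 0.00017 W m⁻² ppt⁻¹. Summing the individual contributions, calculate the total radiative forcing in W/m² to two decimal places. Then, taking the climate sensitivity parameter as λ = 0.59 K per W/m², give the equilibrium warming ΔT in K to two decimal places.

CO₂: 5.35 × ln(898/284) = 5.35 × ln(3.16197) = 5.35 × 1.15120 = 6.1589 W/m².
CH₄: 0.036 × (√2549 − √722) = 0.036 × (50.4876 − 26.8701) = 0.036 × 23.6175 = 0.8502 W/m².
CCl₄: ΔF = 0.00017 × (67 − 0) = 0.00017 × 67 = 0.0114 W/m².
Total ΔF = 6.1589 + 0.8502 + 0.0114 = 7.0205 W/m².
ΔT = λ ΔF = 0.59 × 7.02 = 4.1418 K.

ΔF = 7.02 W/m²; ΔT = 4.14 K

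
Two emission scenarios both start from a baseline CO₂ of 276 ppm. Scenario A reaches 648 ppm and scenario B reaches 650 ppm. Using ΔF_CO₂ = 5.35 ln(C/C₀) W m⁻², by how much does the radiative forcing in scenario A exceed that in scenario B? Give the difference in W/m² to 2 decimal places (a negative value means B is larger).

ΔF_A = 5.35 ln(648/276) = 5.35 × 0.85349 = 4.5662 W/m².
ΔF_B = 5.35 ln(650/276) = 5.35 × 0.85657 = 4.5826 W/m².
Difference: 4.5662 − 4.5826 = -0.0164 W/m².

ΔF_A − ΔF_B = -0.02 W/m²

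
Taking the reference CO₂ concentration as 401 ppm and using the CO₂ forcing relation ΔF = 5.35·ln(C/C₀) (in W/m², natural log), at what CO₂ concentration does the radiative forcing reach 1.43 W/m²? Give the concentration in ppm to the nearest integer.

Set 5.35 ln(C/401) = 1.43, so ln(C/401) = 1.43/5.35 = 0.26729.
Then C/401 = e^0.26729 = 1.30642, giving C = 401 × 1.30642 = 523.87 ppm.

C ≈ 524 ppm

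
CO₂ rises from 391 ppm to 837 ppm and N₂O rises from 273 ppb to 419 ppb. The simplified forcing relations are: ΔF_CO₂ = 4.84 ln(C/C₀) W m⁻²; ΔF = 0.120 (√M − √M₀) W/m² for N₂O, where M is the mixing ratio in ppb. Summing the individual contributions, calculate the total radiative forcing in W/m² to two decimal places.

ΔF = 4.16 W/m²

CO₂: 4.84 × ln(837/391) = 4.84 × ln(2.14066) = 4.84 × 0.76111 = 3.6838 W/m².
N₂O: 0.120 × (√419 − √273) = 0.120 × (20.4695 − 16.5227) = 0.120 × 3.9468 = 0.4736 W/m².
Total ΔF = 3.6838 + 0.4736 = 4.1574 W/m².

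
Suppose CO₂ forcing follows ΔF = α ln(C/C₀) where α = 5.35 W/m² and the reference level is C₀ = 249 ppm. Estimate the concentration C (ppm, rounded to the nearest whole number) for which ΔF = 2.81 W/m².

Set 5.35 ln(C/249) = 2.81, so ln(C/249) = 2.81/5.35 = 0.52523.
Then C/249 = e^0.52523 = 1.69085, giving C = 249 × 1.69085 = 421.02 ppm.

C ≈ 421 ppm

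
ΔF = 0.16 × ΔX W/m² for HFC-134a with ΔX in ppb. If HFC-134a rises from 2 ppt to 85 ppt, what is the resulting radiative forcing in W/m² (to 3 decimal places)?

ΔF = 0.013 W/m²

HFC-134a: Δ = 85 − 2 = 83 ppt = 0.083 ppb; ΔF = 0.16 × 0.083 = 0.0133 W/m².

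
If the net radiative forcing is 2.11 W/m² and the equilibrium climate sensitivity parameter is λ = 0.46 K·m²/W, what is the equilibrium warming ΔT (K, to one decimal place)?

ΔT = λ ΔF = 0.46 × 2.11 = 0.9706 K.

ΔT = 1.0 K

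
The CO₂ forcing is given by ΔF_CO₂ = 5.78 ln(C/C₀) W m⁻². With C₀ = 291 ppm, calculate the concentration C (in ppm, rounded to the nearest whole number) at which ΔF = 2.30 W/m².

Set 5.78 ln(C/291) = 2.30, so ln(C/291) = 2.30/5.78 = 0.39792.
Then C/291 = e^0.39792 = 1.48872, giving C = 291 × 1.48872 = 433.22 ppm.

C ≈ 433 ppm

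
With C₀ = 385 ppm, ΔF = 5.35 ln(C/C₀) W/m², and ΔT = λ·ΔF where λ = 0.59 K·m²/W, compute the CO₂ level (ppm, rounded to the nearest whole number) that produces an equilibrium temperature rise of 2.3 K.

Required forcing: ΔF = ΔT/λ = 2.3/0.59 = 3.8983 W/m².
Then ln(C/385) = ΔF/5.35 = 3.8983/5.35 = 0.72865.
So C = 385 × e^0.72865 = 385 × 2.07228 = 797.83 ppm.

C ≈ 798 ppm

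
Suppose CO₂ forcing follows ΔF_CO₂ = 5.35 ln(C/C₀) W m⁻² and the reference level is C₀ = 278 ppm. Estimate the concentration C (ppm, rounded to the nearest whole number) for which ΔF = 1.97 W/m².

Set 5.35 ln(C/278) = 1.97, so ln(C/278) = 1.97/5.35 = 0.36822.
Then C/278 = e^0.36822 = 1.44516, giving C = 278 × 1.44516 = 401.75 ppm.

C ≈ 402 ppm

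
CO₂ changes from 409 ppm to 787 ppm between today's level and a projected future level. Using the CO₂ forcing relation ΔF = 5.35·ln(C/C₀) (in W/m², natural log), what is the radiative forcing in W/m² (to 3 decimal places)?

ΔF = 3.502 W/m²

CO₂: 5.35 × ln(787/409) = 5.35 × ln(1.92421) = 5.35 × 0.65452 = 3.5017 W/m².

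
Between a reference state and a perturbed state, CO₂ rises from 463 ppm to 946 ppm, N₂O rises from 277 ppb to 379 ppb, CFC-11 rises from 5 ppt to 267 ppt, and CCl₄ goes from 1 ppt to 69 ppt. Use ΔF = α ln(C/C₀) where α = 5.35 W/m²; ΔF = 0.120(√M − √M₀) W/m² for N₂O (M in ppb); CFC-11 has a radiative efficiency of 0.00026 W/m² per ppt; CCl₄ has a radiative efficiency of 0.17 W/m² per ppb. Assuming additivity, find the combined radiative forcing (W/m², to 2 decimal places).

ΔF = 4.24 W/m²

CO₂: 5.35 × ln(946/463) = 5.35 × ln(2.04320) = 5.35 × 0.71452 = 3.8227 W/m².
N₂O: 0.120 × (√379 − √277) = 0.120 × (19.4679 − 16.6433) = 0.120 × 2.8246 = 0.3390 W/m².
CFC-11: ΔF = 0.00026 × (267 − 5) = 0.00026 × 262 = 0.0681 W/m².
CCl₄: Δ = 69 − 1 = 68 ppt = 0.068 ppb; ΔF = 0.17 × 0.068 = 0.0116 W/m².
Total ΔF = 3.8227 + 0.3390 + 0.0681 + 0.0116 = 4.2414 W/m².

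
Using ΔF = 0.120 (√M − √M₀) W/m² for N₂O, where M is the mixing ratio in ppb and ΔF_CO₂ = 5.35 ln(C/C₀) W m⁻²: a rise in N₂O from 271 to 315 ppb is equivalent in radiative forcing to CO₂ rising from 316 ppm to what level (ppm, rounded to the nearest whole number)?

N₂O forcing: 0.120 × (√315 − √271) = 0.120 × (17.7482 − 16.4621) = 0.120 × 1.2861 = 0.15433 W/m².
Set 5.35 ln(C/316) = 0.15433: ln(C/316) = 0.15433/5.35 = 0.02885, so C = 316 × e^0.02885 = 316 × 1.02927 = 325.25 ppm.

C ≈ 325 ppm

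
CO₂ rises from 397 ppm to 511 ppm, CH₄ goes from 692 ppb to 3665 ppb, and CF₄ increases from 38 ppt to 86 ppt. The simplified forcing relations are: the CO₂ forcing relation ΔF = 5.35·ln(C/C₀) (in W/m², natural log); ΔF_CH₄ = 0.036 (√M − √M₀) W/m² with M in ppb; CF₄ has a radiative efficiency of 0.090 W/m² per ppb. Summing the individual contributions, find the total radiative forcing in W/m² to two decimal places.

ΔF = 2.59 W/m²

CO₂: 5.35 × ln(511/397) = 5.35 × ln(1.28715) = 5.35 × 0.25243 = 1.3505 W/m².
CH₄: 0.036 × (√3665 − √692) = 0.036 × (60.5392 − 26.3059) = 0.036 × 34.2333 = 1.2324 W/m².
CF₄: Δ = 86 − 38 = 48 ppt = 0.048 ppb; ΔF = 0.090 × 0.048 = 0.0043 W/m².
Total ΔF = 1.3505 + 1.2324 + 0.0043 = 2.5872 W/m².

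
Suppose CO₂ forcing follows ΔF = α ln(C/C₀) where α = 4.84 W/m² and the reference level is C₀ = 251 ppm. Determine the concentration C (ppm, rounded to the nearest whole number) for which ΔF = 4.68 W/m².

Set 4.84 ln(C/251) = 4.68, so ln(C/251) = 4.68/4.84 = 0.96694.
Then C/251 = e^0.96694 = 2.62988, giving C = 251 × 2.62988 = 660.10 ppm.

C ≈ 660 ppm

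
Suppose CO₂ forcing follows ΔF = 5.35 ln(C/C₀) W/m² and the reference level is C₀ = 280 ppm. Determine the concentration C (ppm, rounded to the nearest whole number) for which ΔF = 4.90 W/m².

Set 5.35 ln(C/280) = 4.90, so ln(C/280) = 4.90/5.35 = 0.91589.
Then C/280 = e^0.91589 = 2.49900, giving C = 280 × 2.49900 = 699.72 ppm.

C ≈ 700 ppm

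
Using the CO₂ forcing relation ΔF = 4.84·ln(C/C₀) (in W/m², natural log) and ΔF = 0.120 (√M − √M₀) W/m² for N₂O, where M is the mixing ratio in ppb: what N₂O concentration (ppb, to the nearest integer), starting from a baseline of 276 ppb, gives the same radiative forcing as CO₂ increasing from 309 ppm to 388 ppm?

M ≈ 665 ppb

CO₂ forcing: 4.84 × ln(388/309) = 4.84 × 0.227664 = 1.10189 W/m².
Set 0.120(√M − √276) = 1.10189: √M = 1.10189/0.120 + √276 = 9.1824 + 16.6132 = 25.7956.
M = (25.7956)² = 665.41 ppb.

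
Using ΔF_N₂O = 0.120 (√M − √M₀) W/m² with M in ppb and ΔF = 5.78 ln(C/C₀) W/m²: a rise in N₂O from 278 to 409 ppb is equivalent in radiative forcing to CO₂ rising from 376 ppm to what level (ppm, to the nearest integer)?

C ≈ 405 ppm

N₂O forcing: 0.120 × (√409 − √278) = 0.120 × (20.2237 − 16.6733) = 0.120 × 3.5504 = 0.42605 W/m².
Set 5.78 ln(C/376) = 0.42605: ln(C/376) = 0.42605/5.78 = 0.07371, so C = 376 × e^0.07371 = 376 × 1.07649 = 404.76 ppm.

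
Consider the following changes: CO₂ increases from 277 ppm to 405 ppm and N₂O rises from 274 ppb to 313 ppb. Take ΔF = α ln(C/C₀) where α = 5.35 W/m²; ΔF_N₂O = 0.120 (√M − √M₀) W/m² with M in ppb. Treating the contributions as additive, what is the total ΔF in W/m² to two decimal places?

CO₂: 5.35 × ln(405/277) = 5.35 × ln(1.46209) = 5.35 × 0.37987 = 2.0323 W/m².
N₂O: 0.120 × (√313 − √274) = 0.120 × (17.6918 − 16.5529) = 0.120 × 1.1389 = 0.1367 W/m².
Total ΔF = 2.0323 + 0.1367 = 2.1690 W/m².

ΔF = 2.17 W/m²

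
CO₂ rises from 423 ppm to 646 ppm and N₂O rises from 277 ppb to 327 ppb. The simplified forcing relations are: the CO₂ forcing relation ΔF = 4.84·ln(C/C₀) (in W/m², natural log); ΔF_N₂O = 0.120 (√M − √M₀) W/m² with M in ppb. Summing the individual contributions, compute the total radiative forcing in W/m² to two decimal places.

CO₂: 4.84 × ln(646/423) = 4.84 × ln(1.52719) = 4.84 × 0.42343 = 2.0494 W/m².
N₂O: 0.120 × (√327 − √277) = 0.120 × (18.0831 − 16.6433) = 0.120 × 1.4398 = 0.1728 W/m².
Total ΔF = 2.0494 + 0.1728 = 2.2222 W/m².

ΔF = 2.22 W/m²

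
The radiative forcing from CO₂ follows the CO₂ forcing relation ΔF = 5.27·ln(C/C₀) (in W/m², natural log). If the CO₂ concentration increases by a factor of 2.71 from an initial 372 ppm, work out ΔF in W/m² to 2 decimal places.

Because the forcing depends only on the ratio C/C₀, the initial concentration does not enter.
ΔF = 5.27 × ln(2.71) = 5.27 × 0.99695 = 5.2539 W/m².

ΔF = 5.25 W/m²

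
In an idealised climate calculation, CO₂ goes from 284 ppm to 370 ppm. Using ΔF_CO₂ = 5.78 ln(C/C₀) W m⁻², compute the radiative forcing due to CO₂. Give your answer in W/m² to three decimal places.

ΔF = 1.529 W/m²

CO₂ absorption bands are partially saturated, so forcing scales with the logarithm of the concentration ratio.
CO₂: 5.78 × ln(370/284) = 5.78 × ln(1.30282) = 5.78 × 0.26453 = 1.5290 W/m².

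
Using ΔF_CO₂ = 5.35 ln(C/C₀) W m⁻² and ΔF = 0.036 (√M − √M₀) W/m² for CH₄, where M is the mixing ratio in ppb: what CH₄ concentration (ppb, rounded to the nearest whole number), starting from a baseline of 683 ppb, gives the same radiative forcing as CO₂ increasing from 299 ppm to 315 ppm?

CO₂ forcing: 5.35 × ln(315/299) = 5.35 × 0.052129 = 0.27889 W/m².
Set 0.036(√M − √683) = 0.27889: √M = 0.27889/0.036 + √683 = 7.7469 + 26.1343 = 33.8812.
M = (33.8812)² = 1147.94 ppb.

M ≈ 1148 ppb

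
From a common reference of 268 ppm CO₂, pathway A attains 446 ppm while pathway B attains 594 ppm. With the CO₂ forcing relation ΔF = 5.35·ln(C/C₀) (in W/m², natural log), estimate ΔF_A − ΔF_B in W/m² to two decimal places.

ΔF_A − ΔF_B = -1.53 W/m²

ΔF_A = 5.35 ln(446/268) = 5.35 × 0.50933 = 2.7249 W/m².
ΔF_B = 5.35 ln(594/268) = 5.35 × 0.79589 = 4.2580 W/m².
Difference: 2.7249 − 4.2580 = -1.5331 W/m².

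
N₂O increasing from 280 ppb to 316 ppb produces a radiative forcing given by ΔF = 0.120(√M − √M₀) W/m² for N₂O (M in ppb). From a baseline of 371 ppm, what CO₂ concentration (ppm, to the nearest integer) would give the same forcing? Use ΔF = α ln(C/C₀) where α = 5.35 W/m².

N₂O forcing: 0.120 × (√316 − √280) = 0.120 × (17.7764 − 16.7332) = 0.120 × 1.0432 = 0.12518 W/m².
Set 5.35 ln(C/371) = 0.12518: ln(C/371) = 0.12518/5.35 = 0.02340, so C = 371 × e^0.02340 = 371 × 1.02368 = 379.79 ppm.

C ≈ 380 ppm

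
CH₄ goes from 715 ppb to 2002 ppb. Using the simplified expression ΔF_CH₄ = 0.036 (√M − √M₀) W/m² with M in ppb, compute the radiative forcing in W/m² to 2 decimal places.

ΔF = 0.65 W/m²

CH₄: 0.036 × (√2002 − √715) = 0.036 × (44.7437 − 26.7395) = 0.036 × 18.0042 = 0.6482 W/m².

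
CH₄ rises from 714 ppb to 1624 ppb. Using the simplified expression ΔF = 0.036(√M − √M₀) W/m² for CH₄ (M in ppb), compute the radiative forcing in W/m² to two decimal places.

ΔF = 0.49 W/m²

CH₄: 0.036 × (√1624 − √714) = 0.036 × (40.2989 − 26.7208) = 0.036 × 13.5781 = 0.4888 W/m².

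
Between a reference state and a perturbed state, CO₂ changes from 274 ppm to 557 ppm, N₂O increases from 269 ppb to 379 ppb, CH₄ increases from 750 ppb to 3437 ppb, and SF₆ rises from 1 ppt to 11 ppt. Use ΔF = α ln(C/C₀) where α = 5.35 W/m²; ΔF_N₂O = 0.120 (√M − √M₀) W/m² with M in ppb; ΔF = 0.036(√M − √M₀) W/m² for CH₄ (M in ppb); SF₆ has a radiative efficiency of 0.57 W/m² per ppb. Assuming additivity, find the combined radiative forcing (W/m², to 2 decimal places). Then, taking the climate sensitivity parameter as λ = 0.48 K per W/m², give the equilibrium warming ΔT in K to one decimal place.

ΔF = 5.29 W/m²; ΔT = 2.5 K

CO₂: 5.35 × ln(557/274) = 5.35 × ln(2.03285) = 5.35 × 0.70944 = 3.7955 W/m².
N₂O: 0.120 × (√379 − √269) = 0.120 × (19.4679 − 16.4012) = 0.120 × 3.0667 = 0.3680 W/m².
CH₄: 0.036 × (√3437 − √750) = 0.036 × (58.6259 − 27.3861) = 0.036 × 31.2398 = 1.1246 W/m².
SF₆: Δ = 11 − 1 = 10 ppt = 0.010 ppb; ΔF = 0.57 × 0.010 = 0.0057 W/m².
Total ΔF = 3.7955 + 0.3680 + 1.1246 + 0.0057 = 5.2938 W/m².
ΔT = λ ΔF = 0.48 × 5.29 = 2.5392 K.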